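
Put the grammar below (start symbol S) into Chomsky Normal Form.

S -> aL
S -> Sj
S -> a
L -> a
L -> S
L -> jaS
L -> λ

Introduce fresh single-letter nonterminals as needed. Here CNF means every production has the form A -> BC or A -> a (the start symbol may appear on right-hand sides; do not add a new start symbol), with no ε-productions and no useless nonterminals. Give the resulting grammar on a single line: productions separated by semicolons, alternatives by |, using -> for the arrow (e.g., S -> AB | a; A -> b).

Nullable: {L}; after ε-elimination: S -> a | Sj | aL; L -> S | a | jaS.
After unit-elimination: S -> a | Sj | aL; L -> a | Sj | aL | jaS.
TERM: introduce B -> a, A -> j and substitute in every rule of length ≥2.
BIN: L -> ABS becomes L -> AC, C -> BS.

S -> a | BL | SA; A -> j; B -> a; C -> BS; L -> a | AC | BL | SA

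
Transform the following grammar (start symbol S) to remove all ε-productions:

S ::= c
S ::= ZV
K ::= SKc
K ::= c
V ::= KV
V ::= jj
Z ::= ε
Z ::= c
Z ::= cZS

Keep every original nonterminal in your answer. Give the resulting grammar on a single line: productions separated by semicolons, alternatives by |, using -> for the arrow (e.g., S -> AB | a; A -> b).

S -> V | c | ZV; K -> c | SKc; V -> KV | jj; Z -> c | cS | cZS

Nullable set: {Z}.
S -> ZV: Z nullable, giving V | ZV.
Drop Z -> ε.
Z -> cZS: Z nullable, giving cS | cZS.
Unchanged (no nullable symbols): S -> c; K -> SKc; K -> c; V -> KV; V -> jj; Z -> c.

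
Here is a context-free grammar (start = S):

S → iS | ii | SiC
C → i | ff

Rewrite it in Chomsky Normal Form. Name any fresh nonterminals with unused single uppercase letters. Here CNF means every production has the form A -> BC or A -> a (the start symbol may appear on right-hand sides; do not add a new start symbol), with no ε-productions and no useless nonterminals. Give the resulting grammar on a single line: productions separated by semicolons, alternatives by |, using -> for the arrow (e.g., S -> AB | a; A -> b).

S -> BB | BS | SD; A -> f; B -> i; C -> i | AA; D -> BC

No ε-productions.
No unit productions to eliminate.
TERM: introduce A -> f, B -> i and substitute in every rule of length ≥2.
BIN: S -> SBC becomes S -> SD, D -> BC.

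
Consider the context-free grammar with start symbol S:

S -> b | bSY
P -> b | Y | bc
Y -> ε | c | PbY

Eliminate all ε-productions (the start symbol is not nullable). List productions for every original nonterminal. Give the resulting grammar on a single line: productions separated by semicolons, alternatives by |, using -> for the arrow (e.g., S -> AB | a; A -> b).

S -> b | bS | bSY; P -> Y | b | bc; Y -> b | c | Pb | bY | PbY

Nullable set: {P, Y}.
S -> bSY: Y nullable, giving bS | bSY.
P -> Y: Y nullable, giving Y.
Drop Y -> ε.
Y -> PbY: P, Y nullable, giving Pb | PbY | b | bY.
Unchanged (no nullable symbols): S -> b; P -> b; P -> bc; Y -> c.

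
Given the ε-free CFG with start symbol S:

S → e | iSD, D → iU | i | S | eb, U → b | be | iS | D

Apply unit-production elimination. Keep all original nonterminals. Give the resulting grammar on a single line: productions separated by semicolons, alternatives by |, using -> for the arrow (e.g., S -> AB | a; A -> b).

Unit productions: D->S, U->D.
Unit pairs (A ⇒* B via units): (D,S), (U,D), (U,S).
S: inherits non-unit rules of {S} → e | iSD.
D: inherits non-unit rules of {D, S} → e | eb | i | iSD | iU.
U: inherits non-unit rules of {D, S, U} → b | be | e | eb | i | iS | iSD | iU.

S -> e | iSD; D -> e | i | eb | iU | iSD; U -> b | e | i | be | eb | iS | iU | iSD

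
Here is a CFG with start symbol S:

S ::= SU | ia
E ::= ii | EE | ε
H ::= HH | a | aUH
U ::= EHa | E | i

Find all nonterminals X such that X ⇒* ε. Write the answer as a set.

Directly nullable (have an ε-rule): {E}.
U is nullable via U -> E (every symbol on the right is already known nullable).
Not nullable: H, S — each has a terminal in every rule's right-hand side or depends on a non-nullable symbol.

{E, U}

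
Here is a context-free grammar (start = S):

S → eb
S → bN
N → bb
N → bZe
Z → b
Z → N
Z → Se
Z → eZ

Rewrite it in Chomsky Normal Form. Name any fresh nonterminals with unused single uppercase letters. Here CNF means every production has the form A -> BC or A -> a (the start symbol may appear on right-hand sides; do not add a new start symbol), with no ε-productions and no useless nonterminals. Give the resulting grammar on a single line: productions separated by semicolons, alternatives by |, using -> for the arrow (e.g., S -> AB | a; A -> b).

S -> AN | BA; A -> b; B -> e; C -> ZB; D -> ZB; N -> AA | AC; Z -> b | AA | AD | BZ | SB

No ε-productions.
After unit-elimination: S -> bN | eb; N -> bb | bZe; Z -> b | Se | bb | eZ | bZe.
TERM: introduce A -> b, B -> e and substitute in every rule of length ≥2.
BIN: N -> AZB becomes N -> AC, C -> ZB; Z -> AZB becomes Z -> AD, D -> ZB.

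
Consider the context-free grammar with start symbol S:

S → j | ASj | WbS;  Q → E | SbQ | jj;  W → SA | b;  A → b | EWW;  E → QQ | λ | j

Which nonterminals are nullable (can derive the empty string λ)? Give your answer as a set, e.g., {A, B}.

Directly nullable (have an ε-rule): {E}.
Q is nullable via Q -> E (every symbol on the right is already known nullable).
Not nullable: A, S, W — each has a terminal in every rule's right-hand side or depends on a non-nullable symbol.

{E, Q}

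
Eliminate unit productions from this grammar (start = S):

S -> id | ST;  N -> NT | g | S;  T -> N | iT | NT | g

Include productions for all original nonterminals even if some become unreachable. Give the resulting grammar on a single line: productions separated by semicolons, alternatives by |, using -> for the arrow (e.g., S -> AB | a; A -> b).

S -> ST | id; N -> g | NT | ST | id; T -> g | NT | ST | iT | id

Unit productions: N->S, T->N.
Unit pairs (A ⇒* B via units): (N,S), (T,N), (T,S).
S: inherits non-unit rules of {S} → ST | id.
N: inherits non-unit rules of {N, S} → NT | ST | g | id.
T: inherits non-unit rules of {N, S, T} → NT | ST | g | iT | id.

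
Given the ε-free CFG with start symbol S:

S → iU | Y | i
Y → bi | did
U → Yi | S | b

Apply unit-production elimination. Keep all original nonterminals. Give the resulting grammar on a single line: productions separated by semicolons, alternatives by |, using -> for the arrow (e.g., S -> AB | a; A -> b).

Unit productions: S->Y, U->S.
Unit pairs (A ⇒* B via units): (S,Y), (U,S), (U,Y).
S: inherits non-unit rules of {S, Y} → bi | did | i | iU.
U: inherits non-unit rules of {S, U, Y} → Yi | b | bi | did | i | iU.
Y: inherits non-unit rules of {Y} → bi | did.

S -> i | bi | iU | did; U -> b | i | Yi | bi | iU | did; Y -> bi | did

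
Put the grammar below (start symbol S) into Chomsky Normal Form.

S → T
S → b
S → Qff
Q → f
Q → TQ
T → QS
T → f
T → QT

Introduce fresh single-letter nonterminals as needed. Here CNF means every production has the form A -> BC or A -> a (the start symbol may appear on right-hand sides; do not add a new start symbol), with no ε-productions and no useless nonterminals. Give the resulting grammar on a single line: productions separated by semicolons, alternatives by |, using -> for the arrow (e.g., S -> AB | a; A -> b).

S -> b | f | QB | QS | QT; A -> f; B -> AA; Q -> f | TQ; T -> f | QS | QT

No ε-productions.
After unit-elimination: S -> b | f | QS | QT | Qff; Q -> f | TQ; T -> f | QS | QT.
TERM: introduce A -> f and substitute in every rule of length ≥2.
BIN: S -> QAA becomes S -> QB, B -> AA.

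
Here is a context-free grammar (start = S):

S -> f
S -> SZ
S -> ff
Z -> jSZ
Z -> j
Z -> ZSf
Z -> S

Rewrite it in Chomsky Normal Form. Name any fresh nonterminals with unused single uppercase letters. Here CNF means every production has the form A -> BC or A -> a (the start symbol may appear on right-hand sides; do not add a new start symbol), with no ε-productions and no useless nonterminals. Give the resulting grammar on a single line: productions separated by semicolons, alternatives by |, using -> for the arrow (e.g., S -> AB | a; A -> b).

No ε-productions.
After unit-elimination: S -> f | SZ | ff; Z -> f | j | SZ | ff | ZSf | jSZ.
TERM: introduce A -> f, B -> j and substitute in every rule of length ≥2.
BIN: Z -> BSZ becomes Z -> BC, C -> SZ; Z -> ZSA becomes Z -> ZD, D -> SA.

S -> f | AA | SZ; A -> f; B -> j; C -> SZ; D -> SA; Z -> f | j | AA | BC | SZ | ZD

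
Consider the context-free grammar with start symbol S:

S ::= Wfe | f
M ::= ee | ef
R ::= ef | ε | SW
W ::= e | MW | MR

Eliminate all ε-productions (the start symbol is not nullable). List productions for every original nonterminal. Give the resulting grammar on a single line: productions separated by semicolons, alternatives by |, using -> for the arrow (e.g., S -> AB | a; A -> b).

S -> f | Wfe; M -> ee | ef; R -> SW | ef; W -> M | e | MR | MW

Nullable set: {R}.
Drop R -> ε.
W -> MR: R nullable, giving M | MR.
Unchanged (no nullable symbols): S -> Wfe; S -> f; M -> ee; M -> ef; R -> SW; R -> ef; W -> MW; W -> e.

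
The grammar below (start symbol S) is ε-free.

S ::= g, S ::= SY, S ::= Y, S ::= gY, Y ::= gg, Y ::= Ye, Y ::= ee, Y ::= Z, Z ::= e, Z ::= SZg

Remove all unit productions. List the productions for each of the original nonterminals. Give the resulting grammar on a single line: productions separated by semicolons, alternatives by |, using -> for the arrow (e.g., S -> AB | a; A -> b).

S -> e | g | SY | Ye | ee | gY | gg | SZg; Y -> e | Ye | ee | gg | SZg; Z -> e | SZg

Unit productions: S->Y, Y->Z.
Unit pairs (A ⇒* B via units): (S,Y), (S,Z), (Y,Z).
S: inherits non-unit rules of {S, Y, Z} → SY | SZg | Ye | e | ee | g | gY | gg.
Y: inherits non-unit rules of {Y, Z} → SZg | Ye | e | ee | gg.
Z: inherits non-unit rules of {Z} → SZg | e.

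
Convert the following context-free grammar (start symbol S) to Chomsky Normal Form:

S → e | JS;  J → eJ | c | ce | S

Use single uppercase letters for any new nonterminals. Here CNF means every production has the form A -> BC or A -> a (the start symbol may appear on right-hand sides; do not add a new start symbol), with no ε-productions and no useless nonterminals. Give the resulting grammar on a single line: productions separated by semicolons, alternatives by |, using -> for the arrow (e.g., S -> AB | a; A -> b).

S -> e | JS; A -> c; B -> e; J -> c | e | AB | BJ | JS

No ε-productions.
After unit-elimination: S -> e | JS; J -> c | e | JS | ce | eJ.
TERM: introduce A -> c, B -> e and substitute in every rule of length ≥2.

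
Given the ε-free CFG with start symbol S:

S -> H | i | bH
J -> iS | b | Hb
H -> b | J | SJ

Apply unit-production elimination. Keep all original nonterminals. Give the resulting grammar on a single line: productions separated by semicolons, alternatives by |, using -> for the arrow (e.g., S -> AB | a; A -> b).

Unit productions: H->J, S->H.
Unit pairs (A ⇒* B via units): (H,J), (S,H), (S,J).
S: inherits non-unit rules of {H, J, S} → Hb | SJ | b | bH | i | iS.
H: inherits non-unit rules of {H, J} → Hb | SJ | b | iS.
J: inherits non-unit rules of {J} → Hb | b | iS.

S -> b | i | Hb | SJ | bH | iS; H -> b | Hb | SJ | iS; J -> b | Hb | iS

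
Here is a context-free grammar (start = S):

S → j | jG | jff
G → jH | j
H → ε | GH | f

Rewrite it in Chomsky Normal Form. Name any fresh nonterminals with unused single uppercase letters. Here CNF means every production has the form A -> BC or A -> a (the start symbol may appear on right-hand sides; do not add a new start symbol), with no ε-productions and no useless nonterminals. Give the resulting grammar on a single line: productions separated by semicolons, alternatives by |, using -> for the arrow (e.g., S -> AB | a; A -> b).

S -> j | AC | AG; A -> j; B -> f; C -> BB; G -> j | AH; H -> f | j | AH | GH

Nullable: {H}; after ε-elimination: S -> j | jG | jff; G -> j | jH; H -> G | f | GH.
After unit-elimination: S -> j | jG | jff; G -> j | jH; H -> f | j | GH | jH.
TERM: introduce B -> f, A -> j and substitute in every rule of length ≥2.
BIN: S -> ABB becomes S -> AC, C -> BB.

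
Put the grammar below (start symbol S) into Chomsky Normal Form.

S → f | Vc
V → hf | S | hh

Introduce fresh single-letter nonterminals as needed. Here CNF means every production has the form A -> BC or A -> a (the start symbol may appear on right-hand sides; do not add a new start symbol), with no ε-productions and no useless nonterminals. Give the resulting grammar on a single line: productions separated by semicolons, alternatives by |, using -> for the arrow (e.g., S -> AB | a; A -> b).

No ε-productions.
After unit-elimination: S -> f | Vc; V -> f | Vc | hf | hh.
TERM: introduce A -> c, C -> f, B -> h and substitute in every rule of length ≥2.

S -> f | VA; A -> c; B -> h; C -> f; V -> f | BB | BC | VA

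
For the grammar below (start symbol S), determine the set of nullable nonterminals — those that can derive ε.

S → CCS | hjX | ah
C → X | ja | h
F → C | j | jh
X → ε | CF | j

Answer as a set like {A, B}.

{C, F, X}

Directly nullable (have an ε-rule): {X}.
C is nullable via C -> X (every symbol on the right is already known nullable).
F is nullable via F -> C (every symbol on the right is already known nullable).
Not nullable: S — each has a terminal in every rule's right-hand side or depends on a non-nullable symbol.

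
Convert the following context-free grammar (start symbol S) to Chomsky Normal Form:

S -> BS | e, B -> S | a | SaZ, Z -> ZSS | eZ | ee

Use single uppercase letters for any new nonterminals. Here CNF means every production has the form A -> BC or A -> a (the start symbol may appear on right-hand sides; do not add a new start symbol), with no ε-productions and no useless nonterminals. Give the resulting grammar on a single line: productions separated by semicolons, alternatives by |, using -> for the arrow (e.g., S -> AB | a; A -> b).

No ε-productions.
After unit-elimination: S -> e | BS; B -> a | e | BS | SaZ; Z -> eZ | ee | ZSS.
TERM: introduce A -> a, C -> e and substitute in every rule of length ≥2.
BIN: B -> SAZ becomes B -> SD, D -> AZ; Z -> ZSS becomes Z -> ZE, E -> SS.

S -> e | BS; A -> a; B -> a | e | BS | SD; C -> e; D -> AZ; E -> SS; Z -> CC | CZ | ZE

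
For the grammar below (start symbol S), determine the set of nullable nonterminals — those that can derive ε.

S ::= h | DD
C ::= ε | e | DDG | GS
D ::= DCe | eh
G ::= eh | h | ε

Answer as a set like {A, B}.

Directly nullable (have an ε-rule): {C, G}.
Not nullable: D, S — each has a terminal in every rule's right-hand side or depends on a non-nullable symbol.

{C, G}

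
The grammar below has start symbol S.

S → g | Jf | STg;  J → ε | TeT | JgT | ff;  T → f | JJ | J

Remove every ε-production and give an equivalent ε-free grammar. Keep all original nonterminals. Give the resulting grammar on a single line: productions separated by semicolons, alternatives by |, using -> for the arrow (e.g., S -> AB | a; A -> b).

Nullable set: {J, T}.
S -> Jf: J nullable, giving Jf | f.
S -> STg: T nullable, giving STg | Sg.
Drop J -> ε.
J -> JgT: J, T nullable, giving Jg | JgT | g | gT.
J -> TeT: T, T nullable, giving Te | TeT | e | eT.
T -> J: J nullable, giving J.
T -> JJ: J, J nullable, giving J | JJ.
Unchanged (no nullable symbols): S -> g; J -> ff; T -> f.

S -> f | g | Jf | Sg | STg; J -> e | g | Jg | Te | eT | ff | gT | JgT | TeT; T -> J | f | JJ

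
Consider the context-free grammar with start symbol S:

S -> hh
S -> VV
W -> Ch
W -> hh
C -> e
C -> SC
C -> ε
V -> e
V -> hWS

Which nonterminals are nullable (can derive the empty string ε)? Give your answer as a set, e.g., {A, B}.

{C}

Directly nullable (have an ε-rule): {C}.
Not nullable: S, V, W — each has a terminal in every rule's right-hand side or depends on a non-nullable symbol.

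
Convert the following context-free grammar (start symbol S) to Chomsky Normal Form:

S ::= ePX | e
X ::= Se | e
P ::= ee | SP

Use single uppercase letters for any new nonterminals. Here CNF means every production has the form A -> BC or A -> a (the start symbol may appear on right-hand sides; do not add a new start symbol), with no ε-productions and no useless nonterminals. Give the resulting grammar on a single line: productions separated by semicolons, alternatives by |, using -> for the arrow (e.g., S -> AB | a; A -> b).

S -> e | AB; A -> e; B -> PX; P -> AA | SP; X -> e | SA

No ε-productions.
No unit productions to eliminate.
TERM: introduce A -> e and substitute in every rule of length ≥2.
BIN: S -> APX becomes S -> AB, B -> PX.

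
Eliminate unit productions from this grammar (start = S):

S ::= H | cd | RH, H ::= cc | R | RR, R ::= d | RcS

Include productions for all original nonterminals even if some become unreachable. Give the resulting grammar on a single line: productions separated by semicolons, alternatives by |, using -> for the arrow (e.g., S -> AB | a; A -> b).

Unit productions: H->R, S->H.
Unit pairs (A ⇒* B via units): (H,R), (S,H), (S,R).
S: inherits non-unit rules of {H, R, S} → RH | RR | RcS | cc | cd | d.
H: inherits non-unit rules of {H, R} → RR | RcS | cc | d.
R: inherits non-unit rules of {R} → RcS | d.

S -> d | RH | RR | cc | cd | RcS; H -> d | RR | cc | RcS; R -> d | RcS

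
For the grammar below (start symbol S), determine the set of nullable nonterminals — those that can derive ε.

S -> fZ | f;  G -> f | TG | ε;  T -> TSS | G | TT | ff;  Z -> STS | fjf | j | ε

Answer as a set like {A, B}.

{G, T, Z}

Directly nullable (have an ε-rule): {G, Z}.
T is nullable via T -> G (every symbol on the right is already known nullable).
Not nullable: S — each has a terminal in every rule's right-hand side or depends on a non-nullable symbol.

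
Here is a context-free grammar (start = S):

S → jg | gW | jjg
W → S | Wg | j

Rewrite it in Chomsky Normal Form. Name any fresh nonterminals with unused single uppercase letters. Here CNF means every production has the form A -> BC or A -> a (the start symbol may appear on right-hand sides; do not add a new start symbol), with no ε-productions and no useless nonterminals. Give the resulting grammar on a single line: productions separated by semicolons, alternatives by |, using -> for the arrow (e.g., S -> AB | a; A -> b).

S -> AW | BA | BC; A -> g; B -> j; C -> BA; D -> BA; W -> j | AW | BA | BD | WA

No ε-productions.
After unit-elimination: S -> gW | jg | jjg; W -> j | Wg | gW | jg | jjg.
TERM: introduce A -> g, B -> j and substitute in every rule of length ≥2.
BIN: S -> BBA becomes S -> BC, C -> BA; W -> BBA becomes W -> BD, D -> BA.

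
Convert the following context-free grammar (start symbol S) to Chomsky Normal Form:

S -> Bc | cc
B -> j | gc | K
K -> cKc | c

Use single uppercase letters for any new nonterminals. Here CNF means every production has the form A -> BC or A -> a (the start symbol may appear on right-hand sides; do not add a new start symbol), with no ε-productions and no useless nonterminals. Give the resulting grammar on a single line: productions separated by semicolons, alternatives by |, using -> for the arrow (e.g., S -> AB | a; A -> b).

No ε-productions.
After unit-elimination: S -> Bc | cc; B -> c | j | gc | cKc; K -> c | cKc.
TERM: introduce A -> c, C -> g and substitute in every rule of length ≥2.
BIN: B -> AKA becomes B -> AD, D -> KA; K -> AKA becomes K -> AE, E -> KA.

S -> AA | BA; A -> c; B -> c | j | AD | CA; C -> g; D -> KA; E -> KA; K -> c | AE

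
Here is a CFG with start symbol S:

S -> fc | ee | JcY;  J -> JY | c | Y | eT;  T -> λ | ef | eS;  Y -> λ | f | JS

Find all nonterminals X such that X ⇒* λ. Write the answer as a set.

Directly nullable (have an ε-rule): {T, Y}.
J is nullable via J -> Y (every symbol on the right is already known nullable).
Not nullable: S — each has a terminal in every rule's right-hand side or depends on a non-nullable symbol.

{J, T, Y}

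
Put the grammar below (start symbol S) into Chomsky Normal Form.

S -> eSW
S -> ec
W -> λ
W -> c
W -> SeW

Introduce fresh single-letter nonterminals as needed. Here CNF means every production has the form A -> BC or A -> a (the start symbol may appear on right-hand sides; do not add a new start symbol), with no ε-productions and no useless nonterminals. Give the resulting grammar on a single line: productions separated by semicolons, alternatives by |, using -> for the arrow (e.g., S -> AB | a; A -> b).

Nullable: {W}; after ε-elimination: S -> eS | ec | eSW; W -> c | Se | SeW.
No unit productions to eliminate.
TERM: introduce B -> c, A -> e and substitute in every rule of length ≥2.
BIN: S -> ASW becomes S -> AC, C -> SW; W -> SAW becomes W -> SD, D -> AW.

S -> AB | AC | AS; A -> e; B -> c; C -> SW; D -> AW; W -> c | SA | SD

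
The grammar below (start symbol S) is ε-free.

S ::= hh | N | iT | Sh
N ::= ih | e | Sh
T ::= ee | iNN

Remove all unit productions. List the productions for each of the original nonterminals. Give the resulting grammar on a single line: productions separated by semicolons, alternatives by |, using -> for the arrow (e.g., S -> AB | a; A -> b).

Unit productions: S->N.
Unit pairs (A ⇒* B via units): (S,N).
S: inherits non-unit rules of {N, S} → Sh | e | hh | iT | ih.
N: inherits non-unit rules of {N} → Sh | e | ih.
T: inherits non-unit rules of {T} → ee | iNN.

S -> e | Sh | hh | iT | ih; N -> e | Sh | ih; T -> ee | iNN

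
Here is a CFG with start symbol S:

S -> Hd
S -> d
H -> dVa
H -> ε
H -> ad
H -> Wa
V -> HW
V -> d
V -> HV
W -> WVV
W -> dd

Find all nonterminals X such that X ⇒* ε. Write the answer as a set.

Directly nullable (have an ε-rule): {H}.
Not nullable: S, V, W — each has a terminal in every rule's right-hand side or depends on a non-nullable symbol.

{H}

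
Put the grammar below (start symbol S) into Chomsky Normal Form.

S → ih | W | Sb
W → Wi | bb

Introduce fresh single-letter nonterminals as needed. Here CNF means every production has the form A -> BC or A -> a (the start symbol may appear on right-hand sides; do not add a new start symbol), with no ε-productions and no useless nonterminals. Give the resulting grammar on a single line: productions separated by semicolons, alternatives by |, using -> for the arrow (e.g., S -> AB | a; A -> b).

No ε-productions.
After unit-elimination: S -> Sb | Wi | bb | ih; W -> Wi | bb.
TERM: introduce A -> b, C -> h, B -> i and substitute in every rule of length ≥2.

S -> AA | BC | SA | WB; A -> b; B -> i; C -> h; W -> AA | WB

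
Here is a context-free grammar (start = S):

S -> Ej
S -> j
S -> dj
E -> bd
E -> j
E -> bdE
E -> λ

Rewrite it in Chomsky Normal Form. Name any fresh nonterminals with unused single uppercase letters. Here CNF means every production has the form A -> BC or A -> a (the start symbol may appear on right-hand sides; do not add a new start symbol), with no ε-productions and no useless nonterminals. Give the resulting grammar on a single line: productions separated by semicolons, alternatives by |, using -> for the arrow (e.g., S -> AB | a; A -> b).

S -> j | BC | EC; A -> b; B -> d; C -> j; D -> BE; E -> j | AB | AD

Nullable: {E}; after ε-elimination: S -> j | Ej | dj; E -> j | bd | bdE.
No unit productions to eliminate.
TERM: introduce A -> b, B -> d, C -> j and substitute in every rule of length ≥2.
BIN: E -> ABE becomes E -> AD, D -> BE.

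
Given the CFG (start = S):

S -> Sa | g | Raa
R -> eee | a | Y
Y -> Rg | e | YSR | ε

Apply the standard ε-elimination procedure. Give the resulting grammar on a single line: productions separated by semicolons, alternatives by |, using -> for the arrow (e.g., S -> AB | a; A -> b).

Nullable set: {R, Y}.
S -> Raa: R nullable, giving Raa | aa.
R -> Y: Y nullable, giving Y.
Drop Y -> ε.
Y -> Rg: R nullable, giving Rg | g.
Y -> YSR: Y, R nullable, giving S | SR | YS | YSR.
Unchanged (no nullable symbols): S -> Sa; S -> g; R -> a; R -> eee; Y -> e.

S -> g | Sa | aa | Raa; R -> Y | a | eee; Y -> S | e | g | Rg | SR | YS | YSR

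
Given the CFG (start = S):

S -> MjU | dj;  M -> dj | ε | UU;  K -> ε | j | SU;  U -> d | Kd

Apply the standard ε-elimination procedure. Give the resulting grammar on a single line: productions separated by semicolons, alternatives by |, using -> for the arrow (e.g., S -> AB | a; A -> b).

S -> dj | jU | MjU; K -> j | SU; M -> UU | dj; U -> d | Kd

Nullable set: {K, M}.
S -> MjU: M nullable, giving MjU | jU.
Drop K -> ε.
Drop M -> ε.
U -> Kd: K nullable, giving Kd | d.
Unchanged (no nullable symbols): S -> dj; K -> SU; K -> j; M -> UU; M -> dj; U -> d.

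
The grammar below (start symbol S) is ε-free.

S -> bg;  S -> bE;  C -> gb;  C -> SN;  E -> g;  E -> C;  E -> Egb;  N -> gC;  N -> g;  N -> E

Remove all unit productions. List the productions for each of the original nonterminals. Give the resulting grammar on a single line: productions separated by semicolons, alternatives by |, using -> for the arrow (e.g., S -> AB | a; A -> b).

S -> bE | bg; C -> SN | gb; E -> g | SN | gb | Egb; N -> g | SN | gC | gb | Egb

Unit productions: E->C, N->E.
Unit pairs (A ⇒* B via units): (E,C), (N,C), (N,E).
S: inherits non-unit rules of {S} → bE | bg.
C: inherits non-unit rules of {C} → SN | gb.
E: inherits non-unit rules of {C, E} → Egb | SN | g | gb.
N: inherits non-unit rules of {C, E, N} → Egb | SN | g | gC | gb.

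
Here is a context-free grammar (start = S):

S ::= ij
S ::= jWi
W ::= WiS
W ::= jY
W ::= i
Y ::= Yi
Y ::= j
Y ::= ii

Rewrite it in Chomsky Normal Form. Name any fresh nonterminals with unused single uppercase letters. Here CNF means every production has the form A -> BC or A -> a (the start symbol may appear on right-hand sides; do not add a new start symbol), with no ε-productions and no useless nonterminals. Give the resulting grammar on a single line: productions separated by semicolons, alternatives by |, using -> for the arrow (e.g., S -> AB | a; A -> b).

S -> AB | BC; A -> i; B -> j; C -> WA; D -> AS; W -> i | BY | WD; Y -> j | AA | YA

No ε-productions.
No unit productions to eliminate.
TERM: introduce A -> i, B -> j and substitute in every rule of length ≥2.
BIN: S -> BWA becomes S -> BC, C -> WA; W -> WAS becomes W -> WD, D -> AS.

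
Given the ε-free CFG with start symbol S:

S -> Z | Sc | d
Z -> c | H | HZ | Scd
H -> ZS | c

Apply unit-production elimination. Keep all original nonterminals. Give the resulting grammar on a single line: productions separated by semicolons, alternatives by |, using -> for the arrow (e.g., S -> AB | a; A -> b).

S -> c | d | HZ | Sc | ZS | Scd; H -> c | ZS; Z -> c | HZ | ZS | Scd

Unit productions: S->Z, Z->H.
Unit pairs (A ⇒* B via units): (S,H), (S,Z), (Z,H).
S: inherits non-unit rules of {H, S, Z} → HZ | Sc | Scd | ZS | c | d.
H: inherits non-unit rules of {H} → ZS | c.
Z: inherits non-unit rules of {H, Z} → HZ | Scd | ZS | c.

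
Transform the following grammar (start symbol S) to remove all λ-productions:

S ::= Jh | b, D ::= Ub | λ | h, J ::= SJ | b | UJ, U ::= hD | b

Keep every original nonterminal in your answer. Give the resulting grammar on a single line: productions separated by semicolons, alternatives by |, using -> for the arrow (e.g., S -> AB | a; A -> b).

S -> b | Jh; D -> h | Ub; J -> b | SJ | UJ; U -> b | h | hD

Nullable set: {D}.
Drop D -> λ.
U -> hD: D nullable, giving h | hD.
Unchanged (no nullable symbols): S -> Jh; S -> b; D -> Ub; D -> h; J -> SJ; J -> UJ; J -> b; U -> b.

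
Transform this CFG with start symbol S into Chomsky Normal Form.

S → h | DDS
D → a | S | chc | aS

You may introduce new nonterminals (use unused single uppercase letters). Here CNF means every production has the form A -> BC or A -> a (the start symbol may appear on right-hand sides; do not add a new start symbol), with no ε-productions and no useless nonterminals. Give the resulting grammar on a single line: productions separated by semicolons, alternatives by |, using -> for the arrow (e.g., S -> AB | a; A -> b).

S -> h | DG; A -> a; B -> c; C -> h; D -> a | h | AS | BE | DF; E -> CB; F -> DS; G -> DS

No ε-productions.
After unit-elimination: S -> h | DDS; D -> a | h | aS | DDS | chc.
TERM: introduce A -> a, B -> c, C -> h and substitute in every rule of length ≥2.
BIN: D -> BCB becomes D -> BE, E -> CB; D -> DDS becomes D -> DF, F -> DS; S -> DDS becomes S -> DG, G -> DS.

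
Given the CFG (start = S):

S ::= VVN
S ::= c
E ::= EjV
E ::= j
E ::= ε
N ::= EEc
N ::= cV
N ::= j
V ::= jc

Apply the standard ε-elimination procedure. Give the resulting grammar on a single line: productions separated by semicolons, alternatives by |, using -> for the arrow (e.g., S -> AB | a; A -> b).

Nullable set: {E}.
Drop E -> ε.
E -> EjV: E nullable, giving EjV | jV.
N -> EEc: E, E nullable, giving EEc | Ec | c.
Unchanged (no nullable symbols): S -> VVN; S -> c; E -> j; N -> cV; N -> j; V -> jc.

S -> c | VVN; E -> j | jV | EjV; N -> c | j | Ec | cV | EEc; V -> jc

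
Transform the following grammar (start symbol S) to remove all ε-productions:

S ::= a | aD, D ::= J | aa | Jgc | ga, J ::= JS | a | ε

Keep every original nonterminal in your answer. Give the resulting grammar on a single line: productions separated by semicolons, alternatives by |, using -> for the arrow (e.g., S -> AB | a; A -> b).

S -> a | aD; D -> J | aa | ga | gc | Jgc; J -> S | a | JS

Nullable set: {D, J}.
S -> aD: D nullable, giving a | aD.
D -> J: J nullable, giving J.
D -> Jgc: J nullable, giving Jgc | gc.
Drop J -> ε.
J -> JS: J nullable, giving JS | S.
Unchanged (no nullable symbols): S -> a; D -> aa; D -> ga; J -> a.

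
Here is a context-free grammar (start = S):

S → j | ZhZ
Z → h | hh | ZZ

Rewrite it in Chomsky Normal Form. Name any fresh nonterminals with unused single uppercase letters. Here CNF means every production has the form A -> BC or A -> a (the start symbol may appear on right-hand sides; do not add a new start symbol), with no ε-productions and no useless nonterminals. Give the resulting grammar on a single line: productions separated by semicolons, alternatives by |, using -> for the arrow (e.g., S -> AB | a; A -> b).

No ε-productions.
No unit productions to eliminate.
TERM: introduce A -> h and substitute in every rule of length ≥2.
BIN: S -> ZAZ becomes S -> ZB, B -> AZ.

S -> j | ZB; A -> h; B -> AZ; Z -> h | AA | ZZ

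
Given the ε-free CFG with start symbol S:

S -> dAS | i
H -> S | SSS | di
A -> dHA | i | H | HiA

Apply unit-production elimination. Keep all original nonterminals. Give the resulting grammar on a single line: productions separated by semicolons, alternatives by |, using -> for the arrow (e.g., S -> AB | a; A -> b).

Unit productions: A->H, H->S.
Unit pairs (A ⇒* B via units): (A,H), (A,S), (H,S).
S: inherits non-unit rules of {S} → dAS | i.
A: inherits non-unit rules of {A, H, S} → HiA | SSS | dAS | dHA | di | i.
H: inherits non-unit rules of {H, S} → SSS | dAS | di | i.

S -> i | dAS; A -> i | di | HiA | SSS | dAS | dHA; H -> i | di | SSS | dAS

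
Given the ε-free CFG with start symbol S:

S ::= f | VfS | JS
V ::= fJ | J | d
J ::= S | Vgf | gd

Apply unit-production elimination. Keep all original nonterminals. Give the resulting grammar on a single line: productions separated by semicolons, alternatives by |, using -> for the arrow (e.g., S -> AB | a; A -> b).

S -> f | JS | VfS; J -> f | JS | gd | VfS | Vgf; V -> d | f | JS | fJ | gd | VfS | Vgf

Unit productions: J->S, V->J.
Unit pairs (A ⇒* B via units): (J,S), (V,J), (V,S).
S: inherits non-unit rules of {S} → JS | VfS | f.
J: inherits non-unit rules of {J, S} → JS | VfS | Vgf | f | gd.
V: inherits non-unit rules of {J, S, V} → JS | VfS | Vgf | d | f | fJ | gd.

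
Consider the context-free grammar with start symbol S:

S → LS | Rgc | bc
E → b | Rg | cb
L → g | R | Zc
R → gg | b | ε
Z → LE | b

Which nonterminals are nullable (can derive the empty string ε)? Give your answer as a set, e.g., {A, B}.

{L, R}

Directly nullable (have an ε-rule): {R}.
L is nullable via L -> R (every symbol on the right is already known nullable).
Not nullable: E, S, Z — each has a terminal in every rule's right-hand side or depends on a non-nullable symbol.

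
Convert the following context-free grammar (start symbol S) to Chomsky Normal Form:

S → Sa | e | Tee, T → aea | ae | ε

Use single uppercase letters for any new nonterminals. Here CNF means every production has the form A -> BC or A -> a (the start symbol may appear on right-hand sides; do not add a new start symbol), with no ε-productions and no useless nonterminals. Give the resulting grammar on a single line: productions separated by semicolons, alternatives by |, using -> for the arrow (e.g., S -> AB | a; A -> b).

Nullable: {T}; after ε-elimination: S -> e | Sa | ee | Tee; T -> ae | aea.
No unit productions to eliminate.
TERM: introduce A -> a, B -> e and substitute in every rule of length ≥2.
BIN: S -> TBB becomes S -> TC, C -> BB; T -> ABA becomes T -> AD, D -> BA.

S -> e | BB | SA | TC; A -> a; B -> e; C -> BB; D -> BA; T -> AB | AD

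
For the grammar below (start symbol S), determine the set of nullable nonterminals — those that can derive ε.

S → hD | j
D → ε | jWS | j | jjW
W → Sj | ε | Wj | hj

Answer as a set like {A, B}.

{D, W}

Directly nullable (have an ε-rule): {D, W}.
Not nullable: S — each has a terminal in every rule's right-hand side or depends on a non-nullable symbol.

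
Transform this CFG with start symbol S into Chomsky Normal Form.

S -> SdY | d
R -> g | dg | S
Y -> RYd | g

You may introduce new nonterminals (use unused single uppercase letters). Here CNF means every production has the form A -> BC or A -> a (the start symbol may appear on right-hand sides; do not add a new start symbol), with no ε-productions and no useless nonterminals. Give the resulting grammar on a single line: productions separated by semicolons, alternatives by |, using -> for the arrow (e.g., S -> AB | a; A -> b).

S -> d | SD; A -> d; B -> g; C -> AY; D -> AY; E -> YA; R -> d | g | AB | SC; Y -> g | RE

No ε-productions.
After unit-elimination: S -> d | SdY; R -> d | g | dg | SdY; Y -> g | RYd.
TERM: introduce A -> d, B -> g and substitute in every rule of length ≥2.
BIN: R -> SAY becomes R -> SC, C -> AY; S -> SAY becomes S -> SD, D -> AY; Y -> RYA becomes Y -> RE, E -> YA.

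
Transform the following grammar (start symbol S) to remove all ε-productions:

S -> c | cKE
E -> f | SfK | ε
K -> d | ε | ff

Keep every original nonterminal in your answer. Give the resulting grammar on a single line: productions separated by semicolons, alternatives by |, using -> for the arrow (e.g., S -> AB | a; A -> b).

Nullable set: {E, K}.
S -> cKE: K, E nullable, giving c | cE | cK | cKE.
Drop E -> ε.
E -> SfK: K nullable, giving Sf | SfK.
Drop K -> ε.
Unchanged (no nullable symbols): S -> c; E -> f; K -> d; K -> ff.

S -> c | cE | cK | cKE; E -> f | Sf | SfK; K -> d | ff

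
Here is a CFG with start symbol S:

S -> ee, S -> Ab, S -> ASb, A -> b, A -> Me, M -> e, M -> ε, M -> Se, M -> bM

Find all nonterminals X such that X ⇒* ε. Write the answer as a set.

{M}

Directly nullable (have an ε-rule): {M}.
Not nullable: A, S — each has a terminal in every rule's right-hand side or depends on a non-nullable symbol.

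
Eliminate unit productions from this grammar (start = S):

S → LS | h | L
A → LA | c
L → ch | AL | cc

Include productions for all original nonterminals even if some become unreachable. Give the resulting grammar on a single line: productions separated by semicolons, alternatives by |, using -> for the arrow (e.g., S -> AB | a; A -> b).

Unit productions: S->L.
Unit pairs (A ⇒* B via units): (S,L).
S: inherits non-unit rules of {L, S} → AL | LS | cc | ch | h.
A: inherits non-unit rules of {A} → LA | c.
L: inherits non-unit rules of {L} → AL | cc | ch.

S -> h | AL | LS | cc | ch; A -> c | LA; L -> AL | cc | ch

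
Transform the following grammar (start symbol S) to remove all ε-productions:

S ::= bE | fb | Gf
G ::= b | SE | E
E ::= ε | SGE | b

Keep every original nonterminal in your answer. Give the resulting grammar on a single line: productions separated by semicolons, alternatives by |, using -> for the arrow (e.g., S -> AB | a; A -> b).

S -> b | f | Gf | bE | fb; E -> S | b | SE | SG | SGE; G -> E | S | b | SE

Nullable set: {E, G}.
S -> Gf: G nullable, giving Gf | f.
S -> bE: E nullable, giving b | bE.
Drop E -> ε.
E -> SGE: G, E nullable, giving S | SE | SG | SGE.
G -> E: E nullable, giving E.
G -> SE: E nullable, giving S | SE.
Unchanged (no nullable symbols): S -> fb; E -> b; G -> b.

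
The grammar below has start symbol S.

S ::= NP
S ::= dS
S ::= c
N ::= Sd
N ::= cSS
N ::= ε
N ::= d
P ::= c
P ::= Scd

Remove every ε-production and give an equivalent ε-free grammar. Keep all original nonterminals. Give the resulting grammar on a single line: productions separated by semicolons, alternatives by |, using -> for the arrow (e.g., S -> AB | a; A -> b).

S -> P | c | NP | dS; N -> d | Sd | cSS; P -> c | Scd

Nullable set: {N}.
S -> NP: N nullable, giving NP | P.
Drop N -> ε.
Unchanged (no nullable symbols): S -> c; S -> dS; N -> Sd; N -> cSS; N -> d; P -> Scd; P -> c.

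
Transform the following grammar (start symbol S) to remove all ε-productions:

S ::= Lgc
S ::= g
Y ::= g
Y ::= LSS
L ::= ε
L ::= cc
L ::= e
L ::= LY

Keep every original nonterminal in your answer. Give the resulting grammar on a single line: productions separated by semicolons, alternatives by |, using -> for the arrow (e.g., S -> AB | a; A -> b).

S -> g | gc | Lgc; L -> Y | e | LY | cc; Y -> g | SS | LSS

Nullable set: {L}.
S -> Lgc: L nullable, giving Lgc | gc.
Drop L -> ε.
L -> LY: L nullable, giving LY | Y.
Y -> LSS: L nullable, giving LSS | SS.
Unchanged (no nullable symbols): S -> g; L -> cc; L -> e; Y -> g.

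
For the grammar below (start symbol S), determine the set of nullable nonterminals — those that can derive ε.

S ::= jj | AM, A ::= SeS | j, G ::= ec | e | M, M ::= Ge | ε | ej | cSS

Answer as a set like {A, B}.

Directly nullable (have an ε-rule): {M}.
G is nullable via G -> M (every symbol on the right is already known nullable).
Not nullable: A, S — each has a terminal in every rule's right-hand side or depends on a non-nullable symbol.

{G, M}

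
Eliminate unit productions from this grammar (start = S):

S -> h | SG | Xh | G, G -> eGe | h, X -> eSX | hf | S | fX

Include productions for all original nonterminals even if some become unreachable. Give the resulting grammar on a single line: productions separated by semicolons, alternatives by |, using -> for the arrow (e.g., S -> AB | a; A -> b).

S -> h | SG | Xh | eGe; G -> h | eGe; X -> h | SG | Xh | fX | hf | eGe | eSX

Unit productions: S->G, X->S.
Unit pairs (A ⇒* B via units): (S,G), (X,G), (X,S).
S: inherits non-unit rules of {G, S} → SG | Xh | eGe | h.
G: inherits non-unit rules of {G} → eGe | h.
X: inherits non-unit rules of {G, S, X} → SG | Xh | eGe | eSX | fX | h | hf.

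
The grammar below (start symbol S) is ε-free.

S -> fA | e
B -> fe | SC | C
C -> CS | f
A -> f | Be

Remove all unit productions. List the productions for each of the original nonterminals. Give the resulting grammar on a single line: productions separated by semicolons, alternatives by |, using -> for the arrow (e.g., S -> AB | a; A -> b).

Unit productions: B->C.
Unit pairs (A ⇒* B via units): (B,C).
S: inherits non-unit rules of {S} → e | fA.
A: inherits non-unit rules of {A} → Be | f.
B: inherits non-unit rules of {B, C} → CS | SC | f | fe.
C: inherits non-unit rules of {C} → CS | f.

S -> e | fA; A -> f | Be; B -> f | CS | SC | fe; C -> f | CS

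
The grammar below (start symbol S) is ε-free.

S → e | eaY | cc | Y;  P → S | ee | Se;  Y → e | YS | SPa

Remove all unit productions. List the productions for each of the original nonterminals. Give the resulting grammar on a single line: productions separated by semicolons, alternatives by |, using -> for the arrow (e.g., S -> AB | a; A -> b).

S -> e | YS | cc | SPa | eaY; P -> e | Se | YS | cc | ee | SPa | eaY; Y -> e | YS | SPa

Unit productions: P->S, S->Y.
Unit pairs (A ⇒* B via units): (P,S), (P,Y), (S,Y).
S: inherits non-unit rules of {S, Y} → SPa | YS | cc | e | eaY.
P: inherits non-unit rules of {P, S, Y} → SPa | Se | YS | cc | e | eaY | ee.
Y: inherits non-unit rules of {Y} → SPa | YS | e.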